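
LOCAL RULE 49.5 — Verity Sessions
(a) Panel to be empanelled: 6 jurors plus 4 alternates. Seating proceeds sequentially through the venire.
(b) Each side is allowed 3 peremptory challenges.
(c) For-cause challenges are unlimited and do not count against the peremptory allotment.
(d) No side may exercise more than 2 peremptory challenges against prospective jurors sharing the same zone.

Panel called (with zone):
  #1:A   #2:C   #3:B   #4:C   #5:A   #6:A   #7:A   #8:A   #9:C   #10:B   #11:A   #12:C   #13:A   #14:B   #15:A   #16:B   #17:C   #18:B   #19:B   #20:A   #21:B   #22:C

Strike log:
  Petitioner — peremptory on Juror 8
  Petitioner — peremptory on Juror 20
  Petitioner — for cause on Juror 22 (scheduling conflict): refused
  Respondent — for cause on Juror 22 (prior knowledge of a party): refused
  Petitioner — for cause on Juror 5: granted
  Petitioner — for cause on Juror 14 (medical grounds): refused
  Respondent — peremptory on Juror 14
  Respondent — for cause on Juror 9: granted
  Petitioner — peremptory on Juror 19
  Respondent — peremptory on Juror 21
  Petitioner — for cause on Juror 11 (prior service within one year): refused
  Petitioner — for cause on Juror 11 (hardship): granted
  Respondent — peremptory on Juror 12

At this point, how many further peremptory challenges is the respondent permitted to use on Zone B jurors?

0

Respondent peremptories so far: #14, #21, #12 — 3 of 3 used, 0 left overall.
Against Zone B: #14, #21 — 2 used; per-zone cap 2 leaves 0.
Binding limit: min(0, 0) = 0.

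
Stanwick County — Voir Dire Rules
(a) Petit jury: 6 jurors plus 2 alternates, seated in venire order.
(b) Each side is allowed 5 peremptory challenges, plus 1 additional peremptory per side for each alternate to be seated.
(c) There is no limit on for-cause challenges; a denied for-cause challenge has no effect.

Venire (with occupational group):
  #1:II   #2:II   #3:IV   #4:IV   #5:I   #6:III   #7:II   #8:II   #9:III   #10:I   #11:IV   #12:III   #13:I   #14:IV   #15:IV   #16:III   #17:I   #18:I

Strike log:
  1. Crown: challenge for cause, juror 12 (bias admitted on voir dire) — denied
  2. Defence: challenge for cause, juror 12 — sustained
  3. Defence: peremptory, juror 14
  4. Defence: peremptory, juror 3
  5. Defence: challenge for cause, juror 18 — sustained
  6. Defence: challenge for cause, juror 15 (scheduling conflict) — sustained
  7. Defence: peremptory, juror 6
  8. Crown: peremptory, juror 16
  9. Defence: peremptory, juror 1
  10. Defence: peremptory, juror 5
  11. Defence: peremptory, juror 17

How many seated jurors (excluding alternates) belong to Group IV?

Removed: #1, #3, #5, #6, #12, #14, #15, #16, #17, #18.
Seated jurors 1–6: #2, #4, #7, #8, #9, #10 (alternates #11, #13 not counted).
Of those, in Group IV: #4 → 1.

1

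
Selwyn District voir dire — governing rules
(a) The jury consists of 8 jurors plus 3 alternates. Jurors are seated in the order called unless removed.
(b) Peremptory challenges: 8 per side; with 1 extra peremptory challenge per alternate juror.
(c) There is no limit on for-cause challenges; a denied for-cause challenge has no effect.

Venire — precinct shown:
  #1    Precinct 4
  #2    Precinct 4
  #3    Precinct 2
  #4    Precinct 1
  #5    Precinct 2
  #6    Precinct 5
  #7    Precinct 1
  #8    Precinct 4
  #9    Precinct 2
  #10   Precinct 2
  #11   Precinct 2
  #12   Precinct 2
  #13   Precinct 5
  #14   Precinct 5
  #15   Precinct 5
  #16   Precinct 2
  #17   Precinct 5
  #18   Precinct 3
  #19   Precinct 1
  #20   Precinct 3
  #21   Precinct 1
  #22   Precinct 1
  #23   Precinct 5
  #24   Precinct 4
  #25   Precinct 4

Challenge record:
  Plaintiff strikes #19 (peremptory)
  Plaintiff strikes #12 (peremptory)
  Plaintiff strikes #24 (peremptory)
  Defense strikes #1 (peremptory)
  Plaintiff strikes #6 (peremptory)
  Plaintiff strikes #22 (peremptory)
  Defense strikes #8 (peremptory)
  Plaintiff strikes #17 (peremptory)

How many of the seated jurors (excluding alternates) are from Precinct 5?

0

Removed: #1, #6, #8, #12, #17, #19, #22, #24.
Seated jurors 1–8: #2, #3, #4, #5, #7, #9, #10, #11 (alternates #13, #14, #15 not counted).
None of those are in Precinct 5 → 0.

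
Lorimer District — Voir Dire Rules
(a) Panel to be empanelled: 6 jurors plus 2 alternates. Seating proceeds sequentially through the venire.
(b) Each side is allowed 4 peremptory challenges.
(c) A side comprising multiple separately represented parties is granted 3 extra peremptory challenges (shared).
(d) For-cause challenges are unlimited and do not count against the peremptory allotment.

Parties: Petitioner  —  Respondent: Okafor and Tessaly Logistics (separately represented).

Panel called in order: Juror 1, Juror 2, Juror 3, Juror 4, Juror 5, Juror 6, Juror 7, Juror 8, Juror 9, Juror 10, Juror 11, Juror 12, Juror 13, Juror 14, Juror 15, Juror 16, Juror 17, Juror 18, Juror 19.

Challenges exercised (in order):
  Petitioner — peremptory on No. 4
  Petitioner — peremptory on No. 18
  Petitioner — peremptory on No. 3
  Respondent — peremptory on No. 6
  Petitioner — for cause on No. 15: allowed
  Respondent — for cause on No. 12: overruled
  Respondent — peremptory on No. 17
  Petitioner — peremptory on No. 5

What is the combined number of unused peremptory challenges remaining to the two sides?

Petitioner allotment: 4. Respondent allotment: 4 base + 3 multi-party = 7.
Petitioner peremptories used: #4, #18, #3, #5 — 4 (the for-cause on #15 doesn't count).
Respondent peremptories used: #6, #17 — 2 (the for-cause on #12 doesn't count).
Remaining: (4 − 4) + (7 − 2) = 5.

5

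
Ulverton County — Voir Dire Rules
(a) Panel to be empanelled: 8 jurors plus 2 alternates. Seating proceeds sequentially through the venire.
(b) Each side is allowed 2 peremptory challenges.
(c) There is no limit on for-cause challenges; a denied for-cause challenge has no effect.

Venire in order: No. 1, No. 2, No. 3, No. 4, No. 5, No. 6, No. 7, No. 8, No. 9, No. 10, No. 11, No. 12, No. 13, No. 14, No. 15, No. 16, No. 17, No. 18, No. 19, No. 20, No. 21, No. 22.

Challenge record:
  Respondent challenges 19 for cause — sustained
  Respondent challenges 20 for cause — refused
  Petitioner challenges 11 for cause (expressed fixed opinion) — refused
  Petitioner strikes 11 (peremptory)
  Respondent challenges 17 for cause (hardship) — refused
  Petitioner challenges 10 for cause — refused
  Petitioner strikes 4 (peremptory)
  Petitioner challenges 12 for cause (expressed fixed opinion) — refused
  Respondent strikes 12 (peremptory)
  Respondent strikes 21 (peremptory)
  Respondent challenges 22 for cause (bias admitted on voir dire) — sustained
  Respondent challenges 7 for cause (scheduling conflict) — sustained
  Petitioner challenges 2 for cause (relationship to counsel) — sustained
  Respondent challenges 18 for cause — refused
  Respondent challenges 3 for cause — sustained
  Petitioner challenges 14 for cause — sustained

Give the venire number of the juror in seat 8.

Removed: #2, #3, #4, #7, #11, #12, #14, #19, #21, #22. (#10, #17, #18, #20 stay — for-cause denied.)
Seating in order: seats 1–8 → #1, #5, #6, #8, #9, #10, #13, #15; alternates → #16, #17.
So seat 8 is #15.

15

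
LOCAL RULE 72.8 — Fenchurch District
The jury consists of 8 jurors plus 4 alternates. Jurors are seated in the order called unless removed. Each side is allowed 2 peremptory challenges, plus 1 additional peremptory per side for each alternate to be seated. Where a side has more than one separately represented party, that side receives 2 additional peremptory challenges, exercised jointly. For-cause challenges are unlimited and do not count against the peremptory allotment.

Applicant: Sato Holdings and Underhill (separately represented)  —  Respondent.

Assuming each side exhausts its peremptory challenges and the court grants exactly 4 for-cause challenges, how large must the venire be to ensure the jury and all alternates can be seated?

30

Seats to fill: 8 + 4 alternates = 12.
Peremptories — Applicant: 2 + 1×4 + 2 = 8; Respondent: 2 + 1×4 = 6; total 14.
For-cause removals: 4.
Minimum venire: 12 + 14 + 4 = 30.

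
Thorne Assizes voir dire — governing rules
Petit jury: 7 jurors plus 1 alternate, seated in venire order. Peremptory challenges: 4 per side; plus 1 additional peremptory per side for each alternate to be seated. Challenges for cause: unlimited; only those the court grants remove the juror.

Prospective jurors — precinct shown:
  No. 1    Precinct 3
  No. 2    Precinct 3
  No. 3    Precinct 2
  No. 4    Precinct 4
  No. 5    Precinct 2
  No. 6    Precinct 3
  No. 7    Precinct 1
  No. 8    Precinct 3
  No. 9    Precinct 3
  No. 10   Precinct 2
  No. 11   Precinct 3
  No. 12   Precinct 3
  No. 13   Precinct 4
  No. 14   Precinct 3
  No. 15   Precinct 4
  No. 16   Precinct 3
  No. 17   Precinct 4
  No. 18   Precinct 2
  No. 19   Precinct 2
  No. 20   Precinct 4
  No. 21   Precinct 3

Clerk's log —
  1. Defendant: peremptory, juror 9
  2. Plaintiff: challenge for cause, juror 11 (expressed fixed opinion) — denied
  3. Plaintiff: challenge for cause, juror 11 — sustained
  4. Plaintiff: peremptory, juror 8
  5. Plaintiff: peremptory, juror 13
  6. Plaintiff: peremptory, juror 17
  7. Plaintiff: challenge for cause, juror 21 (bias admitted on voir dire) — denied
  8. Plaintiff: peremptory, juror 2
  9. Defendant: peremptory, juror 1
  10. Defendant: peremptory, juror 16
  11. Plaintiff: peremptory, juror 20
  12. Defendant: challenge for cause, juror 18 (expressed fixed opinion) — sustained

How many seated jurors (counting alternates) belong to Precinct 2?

Removed: #1, #2, #8, #9, #11, #13, #16, #17, #18, #20.
Seated (8 incl. alternates): #3, #4, #5, #6, #7, #10, #12, #14.
Of those, in Precinct 2: #3, #5, #10 → 3.

3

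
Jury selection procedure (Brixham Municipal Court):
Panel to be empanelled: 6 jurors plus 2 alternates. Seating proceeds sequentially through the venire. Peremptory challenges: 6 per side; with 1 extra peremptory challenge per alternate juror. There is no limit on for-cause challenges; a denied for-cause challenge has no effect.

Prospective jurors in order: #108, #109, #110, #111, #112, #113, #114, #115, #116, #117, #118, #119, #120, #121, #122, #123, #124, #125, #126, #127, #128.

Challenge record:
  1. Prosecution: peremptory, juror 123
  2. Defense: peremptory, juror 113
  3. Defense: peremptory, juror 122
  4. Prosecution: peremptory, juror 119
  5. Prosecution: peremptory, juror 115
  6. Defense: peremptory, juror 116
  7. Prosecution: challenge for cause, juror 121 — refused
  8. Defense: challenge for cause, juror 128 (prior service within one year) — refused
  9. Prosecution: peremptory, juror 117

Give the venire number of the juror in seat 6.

Removed: #113, #115, #116, #117, #119, #122, #123. (#121, #128 stay — for-cause denied.)
Seating in order: seats 1–6 → #108, #109, #110, #111, #112, #114; alternates → #118, #120.
So seat 6 is #114.

114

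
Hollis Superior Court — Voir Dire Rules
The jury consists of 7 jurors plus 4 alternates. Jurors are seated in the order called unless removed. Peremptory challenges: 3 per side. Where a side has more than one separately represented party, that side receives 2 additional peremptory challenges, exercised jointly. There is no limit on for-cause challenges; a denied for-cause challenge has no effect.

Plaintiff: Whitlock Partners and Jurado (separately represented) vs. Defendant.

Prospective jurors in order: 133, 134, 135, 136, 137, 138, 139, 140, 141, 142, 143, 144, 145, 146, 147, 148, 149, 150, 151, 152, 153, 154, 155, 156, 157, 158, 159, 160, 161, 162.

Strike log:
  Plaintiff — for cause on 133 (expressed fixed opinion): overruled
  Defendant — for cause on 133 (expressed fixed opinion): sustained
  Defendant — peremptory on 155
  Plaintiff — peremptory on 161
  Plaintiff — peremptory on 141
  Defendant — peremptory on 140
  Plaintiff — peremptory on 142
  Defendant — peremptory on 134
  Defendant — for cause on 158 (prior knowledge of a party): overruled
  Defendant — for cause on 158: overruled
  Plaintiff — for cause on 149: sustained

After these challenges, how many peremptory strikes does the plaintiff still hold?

2

Plaintiff allotment: 3 base + 2 multi-party = 5.
Plaintiff peremptories used: #161, #141, #142 — 3 (for-cause on #133, #149 don't count).
Remaining: 5 − 3 = 2.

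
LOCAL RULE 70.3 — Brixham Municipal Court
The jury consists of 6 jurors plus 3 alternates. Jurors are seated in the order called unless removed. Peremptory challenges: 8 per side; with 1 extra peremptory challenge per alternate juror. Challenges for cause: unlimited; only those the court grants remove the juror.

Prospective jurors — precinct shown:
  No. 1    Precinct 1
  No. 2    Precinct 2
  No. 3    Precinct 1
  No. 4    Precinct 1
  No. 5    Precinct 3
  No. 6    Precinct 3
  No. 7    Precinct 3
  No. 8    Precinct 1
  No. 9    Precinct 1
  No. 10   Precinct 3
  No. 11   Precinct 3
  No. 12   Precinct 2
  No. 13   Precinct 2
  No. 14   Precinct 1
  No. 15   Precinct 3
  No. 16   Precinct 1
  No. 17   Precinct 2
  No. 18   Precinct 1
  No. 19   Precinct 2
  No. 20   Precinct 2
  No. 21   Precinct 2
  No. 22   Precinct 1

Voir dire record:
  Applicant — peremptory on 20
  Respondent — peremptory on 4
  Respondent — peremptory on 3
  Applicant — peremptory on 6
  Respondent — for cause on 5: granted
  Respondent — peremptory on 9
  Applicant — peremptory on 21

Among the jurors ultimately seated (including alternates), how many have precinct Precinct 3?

Removed: #3, #4, #5, #6, #9, #20, #21.
Seated (9 incl. alternates): #1, #2, #7, #8, #10, #11, #12, #13, #14.
Of those, in Precinct 3: #7, #10, #11 → 3.

3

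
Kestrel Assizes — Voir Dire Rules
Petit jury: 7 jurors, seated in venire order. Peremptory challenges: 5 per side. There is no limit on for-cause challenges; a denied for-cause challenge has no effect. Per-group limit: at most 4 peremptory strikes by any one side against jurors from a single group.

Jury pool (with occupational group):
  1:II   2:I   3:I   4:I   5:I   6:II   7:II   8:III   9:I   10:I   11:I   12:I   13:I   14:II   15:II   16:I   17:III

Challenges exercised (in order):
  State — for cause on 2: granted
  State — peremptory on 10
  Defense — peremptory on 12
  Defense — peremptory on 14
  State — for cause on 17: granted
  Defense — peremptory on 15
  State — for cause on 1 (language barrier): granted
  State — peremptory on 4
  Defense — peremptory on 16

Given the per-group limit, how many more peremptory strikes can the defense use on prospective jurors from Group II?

Defense peremptories so far: #12, #14, #15, #16 — 4 of 5 used, 1 left overall.
Against Group II: #14, #15 — 2 used; per-group cap 4 leaves 2.
Binding limit: min(1, 2) = 1.

1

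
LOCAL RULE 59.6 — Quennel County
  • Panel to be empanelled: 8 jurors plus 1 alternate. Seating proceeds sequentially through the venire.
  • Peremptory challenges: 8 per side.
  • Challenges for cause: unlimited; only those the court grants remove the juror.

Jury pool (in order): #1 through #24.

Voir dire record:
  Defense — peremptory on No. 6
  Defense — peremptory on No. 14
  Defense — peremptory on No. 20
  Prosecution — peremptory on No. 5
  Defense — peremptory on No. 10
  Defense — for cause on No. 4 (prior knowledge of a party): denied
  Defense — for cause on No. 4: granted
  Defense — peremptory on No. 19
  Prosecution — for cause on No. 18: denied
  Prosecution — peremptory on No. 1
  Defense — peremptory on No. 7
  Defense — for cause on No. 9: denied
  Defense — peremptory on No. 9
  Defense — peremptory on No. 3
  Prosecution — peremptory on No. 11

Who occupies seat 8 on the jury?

18

Removed: #1, #3, #4, #5, #6, #7, #9, #10, #11, #14, #19, #20. (#18 stays — for-cause denied.)
Filling seats in venire order through position 8: #2, #8, #12, #13, #15, #16, #17, #18.
So seat 8 is #18.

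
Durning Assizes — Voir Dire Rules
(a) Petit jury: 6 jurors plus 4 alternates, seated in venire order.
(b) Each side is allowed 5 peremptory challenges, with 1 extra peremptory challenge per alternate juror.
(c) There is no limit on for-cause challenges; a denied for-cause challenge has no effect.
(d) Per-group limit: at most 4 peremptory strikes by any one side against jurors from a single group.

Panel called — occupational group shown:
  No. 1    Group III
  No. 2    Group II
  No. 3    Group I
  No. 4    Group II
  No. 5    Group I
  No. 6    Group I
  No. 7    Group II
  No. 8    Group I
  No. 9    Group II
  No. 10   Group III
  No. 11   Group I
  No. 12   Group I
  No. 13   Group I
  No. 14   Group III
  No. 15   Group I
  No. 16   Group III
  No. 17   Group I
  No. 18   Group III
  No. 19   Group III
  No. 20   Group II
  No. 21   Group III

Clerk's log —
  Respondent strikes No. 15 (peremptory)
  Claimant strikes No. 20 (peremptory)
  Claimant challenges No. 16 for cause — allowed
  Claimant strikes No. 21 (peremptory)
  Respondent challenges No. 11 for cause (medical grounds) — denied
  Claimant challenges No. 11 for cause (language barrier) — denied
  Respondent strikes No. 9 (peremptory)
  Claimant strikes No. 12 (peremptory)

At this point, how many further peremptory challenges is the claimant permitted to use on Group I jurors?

3

Claimant peremptories so far: #20, #21, #12 — 3 of 9 used, 6 left overall.
Against Group I: #12 — 1 used; per-group cap 4 leaves 3.
Binding limit: min(6, 3) = 3.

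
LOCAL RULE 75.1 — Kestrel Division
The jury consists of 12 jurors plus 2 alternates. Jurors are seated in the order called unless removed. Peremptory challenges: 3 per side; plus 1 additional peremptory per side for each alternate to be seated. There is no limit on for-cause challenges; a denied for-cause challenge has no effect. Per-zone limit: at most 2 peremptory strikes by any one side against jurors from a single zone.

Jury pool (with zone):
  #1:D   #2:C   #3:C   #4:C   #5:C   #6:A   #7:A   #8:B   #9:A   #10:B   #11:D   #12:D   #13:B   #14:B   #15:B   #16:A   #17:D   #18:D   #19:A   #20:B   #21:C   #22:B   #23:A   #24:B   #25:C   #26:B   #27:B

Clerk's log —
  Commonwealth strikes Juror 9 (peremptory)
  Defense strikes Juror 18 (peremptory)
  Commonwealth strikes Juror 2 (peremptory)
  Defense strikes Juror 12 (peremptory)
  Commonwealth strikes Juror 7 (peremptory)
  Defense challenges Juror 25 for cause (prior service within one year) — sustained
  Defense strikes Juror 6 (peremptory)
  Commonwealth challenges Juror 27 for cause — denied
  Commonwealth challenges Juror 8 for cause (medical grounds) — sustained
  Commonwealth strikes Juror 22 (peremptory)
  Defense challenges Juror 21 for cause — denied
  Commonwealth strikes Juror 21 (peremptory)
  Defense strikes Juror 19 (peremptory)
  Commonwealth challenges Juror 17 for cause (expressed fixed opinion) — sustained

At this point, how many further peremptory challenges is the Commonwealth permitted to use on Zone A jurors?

0

Commonwealth peremptories so far: #9, #2, #7, #22, #21 — 5 of 5 used, 0 left overall.
Against Zone A: #9, #7 — 2 used; per-zone cap 2 leaves 0.
Binding limit: min(0, 0) = 0.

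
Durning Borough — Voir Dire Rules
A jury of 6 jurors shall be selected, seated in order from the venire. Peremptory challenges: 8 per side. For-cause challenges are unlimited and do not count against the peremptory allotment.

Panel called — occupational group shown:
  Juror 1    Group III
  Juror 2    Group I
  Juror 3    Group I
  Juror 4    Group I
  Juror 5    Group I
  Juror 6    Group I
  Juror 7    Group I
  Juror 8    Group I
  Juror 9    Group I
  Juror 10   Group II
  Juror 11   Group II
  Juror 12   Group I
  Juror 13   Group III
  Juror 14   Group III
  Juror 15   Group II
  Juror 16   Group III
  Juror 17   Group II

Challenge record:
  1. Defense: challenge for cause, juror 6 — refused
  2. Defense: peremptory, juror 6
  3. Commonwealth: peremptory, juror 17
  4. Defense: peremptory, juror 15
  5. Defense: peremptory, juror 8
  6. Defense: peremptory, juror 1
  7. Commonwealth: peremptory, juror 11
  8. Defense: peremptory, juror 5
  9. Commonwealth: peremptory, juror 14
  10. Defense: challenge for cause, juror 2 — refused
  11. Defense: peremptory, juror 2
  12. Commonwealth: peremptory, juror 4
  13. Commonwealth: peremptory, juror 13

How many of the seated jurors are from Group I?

Removed: #1, #2, #4, #5, #6, #8, #11, #13, #14, #15, #17.
Seated jurors 1–6: #3, #7, #9, #10, #12, #16.
Of those, in Group I: #3, #7, #9, #12 → 4.

4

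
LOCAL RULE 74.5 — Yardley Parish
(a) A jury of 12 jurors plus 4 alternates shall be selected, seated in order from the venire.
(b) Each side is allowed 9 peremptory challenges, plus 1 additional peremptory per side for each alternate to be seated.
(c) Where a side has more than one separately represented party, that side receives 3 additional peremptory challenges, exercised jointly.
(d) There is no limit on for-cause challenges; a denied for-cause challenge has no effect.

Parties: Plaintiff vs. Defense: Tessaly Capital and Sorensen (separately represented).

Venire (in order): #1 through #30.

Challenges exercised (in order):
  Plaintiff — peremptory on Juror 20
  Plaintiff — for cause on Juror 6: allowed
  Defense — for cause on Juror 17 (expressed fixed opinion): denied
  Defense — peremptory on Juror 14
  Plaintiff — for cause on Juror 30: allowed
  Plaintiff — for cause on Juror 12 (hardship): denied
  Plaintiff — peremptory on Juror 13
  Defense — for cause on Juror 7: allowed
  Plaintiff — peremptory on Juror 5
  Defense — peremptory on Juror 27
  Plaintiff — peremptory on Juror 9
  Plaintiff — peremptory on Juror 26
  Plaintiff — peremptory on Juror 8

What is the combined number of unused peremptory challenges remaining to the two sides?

Plaintiff allotment: 9 base + 1 × 4 alternates = 13. Defense allotment: 9 base + 1 × 4 alternates + 3 multi-party = 16.
Plaintiff peremptories used: #20, #13, #5, #9, #26, #8 — 6 (for-cause on #6, #30, #12 don't count).
Defense peremptories used: #14, #27 — 2 (for-cause on #17, #7 don't count).
Remaining: (13 − 6) + (16 − 2) = 21.

21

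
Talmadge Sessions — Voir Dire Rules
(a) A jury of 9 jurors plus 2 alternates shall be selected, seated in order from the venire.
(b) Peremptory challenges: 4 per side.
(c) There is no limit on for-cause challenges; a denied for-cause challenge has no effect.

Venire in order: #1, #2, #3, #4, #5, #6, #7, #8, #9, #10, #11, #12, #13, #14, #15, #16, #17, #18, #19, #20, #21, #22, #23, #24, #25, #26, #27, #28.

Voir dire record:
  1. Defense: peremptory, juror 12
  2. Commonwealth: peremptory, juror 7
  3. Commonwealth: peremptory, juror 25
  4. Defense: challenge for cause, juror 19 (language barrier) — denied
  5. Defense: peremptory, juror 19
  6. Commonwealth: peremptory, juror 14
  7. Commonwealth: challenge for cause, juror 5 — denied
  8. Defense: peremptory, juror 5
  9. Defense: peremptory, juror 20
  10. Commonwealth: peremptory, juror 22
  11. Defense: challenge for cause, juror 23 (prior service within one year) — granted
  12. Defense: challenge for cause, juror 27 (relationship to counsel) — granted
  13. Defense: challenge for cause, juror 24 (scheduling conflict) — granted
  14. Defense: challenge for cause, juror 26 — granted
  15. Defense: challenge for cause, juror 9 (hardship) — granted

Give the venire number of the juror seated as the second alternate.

Removed: #5, #7, #9, #12, #14, #19, #20, #22, #23, #24, #25, #26, #27.
Seating in order: seats 1–9 → #1, #2, #3, #4, #6, #8, #10, #11, #13; alternates → #15, #16.
So alternate 2 is #16.

16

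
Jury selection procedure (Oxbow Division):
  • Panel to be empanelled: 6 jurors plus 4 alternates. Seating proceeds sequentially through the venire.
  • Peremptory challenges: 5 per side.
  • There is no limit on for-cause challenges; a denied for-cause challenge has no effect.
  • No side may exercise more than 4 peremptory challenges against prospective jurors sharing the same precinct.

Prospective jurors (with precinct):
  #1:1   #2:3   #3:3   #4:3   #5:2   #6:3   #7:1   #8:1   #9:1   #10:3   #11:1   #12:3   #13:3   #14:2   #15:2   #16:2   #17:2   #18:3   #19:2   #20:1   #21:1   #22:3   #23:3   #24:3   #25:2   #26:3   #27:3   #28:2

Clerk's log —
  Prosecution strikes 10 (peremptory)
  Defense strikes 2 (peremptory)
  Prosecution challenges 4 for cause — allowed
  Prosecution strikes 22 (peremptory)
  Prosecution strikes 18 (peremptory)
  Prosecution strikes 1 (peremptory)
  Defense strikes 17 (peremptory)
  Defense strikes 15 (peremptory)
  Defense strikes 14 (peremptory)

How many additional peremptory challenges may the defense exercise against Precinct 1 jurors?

Defense peremptories so far: #2, #17, #15, #14 — 4 of 5 used, 1 left overall.
Against Precinct 1: none yet — per-precinct cap 4 leaves 4.
Binding limit: min(1, 4) = 1.

1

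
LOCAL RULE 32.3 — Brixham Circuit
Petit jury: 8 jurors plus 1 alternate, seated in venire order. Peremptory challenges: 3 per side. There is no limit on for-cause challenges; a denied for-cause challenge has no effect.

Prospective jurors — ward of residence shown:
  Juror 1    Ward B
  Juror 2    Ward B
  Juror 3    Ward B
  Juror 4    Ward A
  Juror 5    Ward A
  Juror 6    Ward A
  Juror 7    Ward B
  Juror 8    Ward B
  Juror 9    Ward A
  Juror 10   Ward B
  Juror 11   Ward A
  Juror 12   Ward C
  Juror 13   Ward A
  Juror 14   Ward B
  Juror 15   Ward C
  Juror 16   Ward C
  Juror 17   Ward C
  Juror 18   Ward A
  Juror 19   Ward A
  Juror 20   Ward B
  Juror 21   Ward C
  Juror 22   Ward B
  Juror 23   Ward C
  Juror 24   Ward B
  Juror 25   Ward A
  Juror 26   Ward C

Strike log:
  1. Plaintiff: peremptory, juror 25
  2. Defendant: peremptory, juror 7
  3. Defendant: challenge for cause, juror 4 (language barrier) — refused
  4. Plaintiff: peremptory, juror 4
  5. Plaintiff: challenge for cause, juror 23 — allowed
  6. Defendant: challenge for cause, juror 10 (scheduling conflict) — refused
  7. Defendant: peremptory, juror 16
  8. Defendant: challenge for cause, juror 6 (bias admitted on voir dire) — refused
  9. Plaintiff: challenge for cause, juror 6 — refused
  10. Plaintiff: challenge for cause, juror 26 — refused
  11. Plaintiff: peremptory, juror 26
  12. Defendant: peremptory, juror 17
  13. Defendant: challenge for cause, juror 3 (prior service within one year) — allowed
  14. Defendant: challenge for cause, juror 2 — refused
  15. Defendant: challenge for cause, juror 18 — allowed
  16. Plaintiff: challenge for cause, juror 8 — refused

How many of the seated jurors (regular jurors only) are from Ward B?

Removed: #3, #4, #7, #16, #17, #18, #23, #25, #26.
Seated jurors 1–8: #1, #2, #5, #6, #8, #9, #10, #11 (alternates #12 not counted).
Of those, in Ward B: #1, #2, #8, #10 → 4.

4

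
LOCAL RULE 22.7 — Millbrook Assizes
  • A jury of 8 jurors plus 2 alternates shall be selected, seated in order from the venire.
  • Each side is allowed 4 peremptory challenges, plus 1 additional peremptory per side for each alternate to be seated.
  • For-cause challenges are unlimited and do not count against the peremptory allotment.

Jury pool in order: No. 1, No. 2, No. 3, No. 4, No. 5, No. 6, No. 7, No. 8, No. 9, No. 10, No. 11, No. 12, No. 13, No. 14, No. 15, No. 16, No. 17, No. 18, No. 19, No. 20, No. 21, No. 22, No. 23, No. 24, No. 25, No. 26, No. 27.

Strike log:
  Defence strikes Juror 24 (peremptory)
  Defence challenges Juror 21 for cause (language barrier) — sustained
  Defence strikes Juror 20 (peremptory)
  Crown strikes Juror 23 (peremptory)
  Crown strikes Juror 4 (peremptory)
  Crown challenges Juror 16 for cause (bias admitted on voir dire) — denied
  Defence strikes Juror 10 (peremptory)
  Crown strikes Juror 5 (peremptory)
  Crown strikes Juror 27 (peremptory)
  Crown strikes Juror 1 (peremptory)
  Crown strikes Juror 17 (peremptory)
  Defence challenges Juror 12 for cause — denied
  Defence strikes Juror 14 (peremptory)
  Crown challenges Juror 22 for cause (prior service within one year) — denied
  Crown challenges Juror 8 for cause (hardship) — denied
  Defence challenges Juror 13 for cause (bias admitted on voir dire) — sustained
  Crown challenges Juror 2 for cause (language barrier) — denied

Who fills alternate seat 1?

Removed: #1, #4, #5, #10, #13, #14, #17, #20, #21, #23, #24, #27. (#2, #8, #12, #16, #22 stay — for-cause denied.)
Seating in order: seats 1–8 → #2, #3, #6, #7, #8, #9, #11, #12; alternates → #15, #16.
So alternate 1 is #15.

15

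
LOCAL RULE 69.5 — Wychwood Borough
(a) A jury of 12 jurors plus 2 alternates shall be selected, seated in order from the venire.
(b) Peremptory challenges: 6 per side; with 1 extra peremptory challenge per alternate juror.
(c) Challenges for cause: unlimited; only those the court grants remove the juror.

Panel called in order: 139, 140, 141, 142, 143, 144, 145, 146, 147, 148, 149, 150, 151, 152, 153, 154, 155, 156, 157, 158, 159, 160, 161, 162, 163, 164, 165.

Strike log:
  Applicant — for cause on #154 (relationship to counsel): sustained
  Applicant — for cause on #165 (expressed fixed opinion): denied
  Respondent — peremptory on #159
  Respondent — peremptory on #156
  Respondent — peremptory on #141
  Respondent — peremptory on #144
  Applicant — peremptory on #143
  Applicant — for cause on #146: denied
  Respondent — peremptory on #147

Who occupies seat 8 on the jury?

150

Removed: #141, #143, #144, #147, #154, #156, #159. (#146, #165 stay — for-cause denied.)
Filling seats in venire order through position 8: #139, #140, #142, #145, #146, #148, #149, #150.
So seat 8 is #150.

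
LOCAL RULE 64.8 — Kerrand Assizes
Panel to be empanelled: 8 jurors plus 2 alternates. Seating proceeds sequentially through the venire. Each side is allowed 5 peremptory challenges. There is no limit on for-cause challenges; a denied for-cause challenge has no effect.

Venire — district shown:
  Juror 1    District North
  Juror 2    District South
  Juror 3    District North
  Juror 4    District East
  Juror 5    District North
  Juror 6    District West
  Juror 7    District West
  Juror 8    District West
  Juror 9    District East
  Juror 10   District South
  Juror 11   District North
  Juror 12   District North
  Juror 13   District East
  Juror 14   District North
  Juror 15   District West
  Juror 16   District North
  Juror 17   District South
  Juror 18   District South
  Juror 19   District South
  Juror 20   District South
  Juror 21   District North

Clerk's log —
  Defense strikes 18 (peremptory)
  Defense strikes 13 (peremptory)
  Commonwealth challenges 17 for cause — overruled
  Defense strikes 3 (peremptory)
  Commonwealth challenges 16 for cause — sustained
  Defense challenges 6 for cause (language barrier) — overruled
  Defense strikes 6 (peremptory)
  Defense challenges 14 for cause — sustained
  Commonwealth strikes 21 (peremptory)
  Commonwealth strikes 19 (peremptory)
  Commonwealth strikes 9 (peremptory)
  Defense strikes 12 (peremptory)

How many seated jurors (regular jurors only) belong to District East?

Removed: #3, #6, #9, #12, #13, #14, #16, #18, #19, #21.
Seated jurors 1–8: #1, #2, #4, #5, #7, #8, #10, #11 (alternates #15, #17 not counted).
Of those, in District East: #4 → 1.

1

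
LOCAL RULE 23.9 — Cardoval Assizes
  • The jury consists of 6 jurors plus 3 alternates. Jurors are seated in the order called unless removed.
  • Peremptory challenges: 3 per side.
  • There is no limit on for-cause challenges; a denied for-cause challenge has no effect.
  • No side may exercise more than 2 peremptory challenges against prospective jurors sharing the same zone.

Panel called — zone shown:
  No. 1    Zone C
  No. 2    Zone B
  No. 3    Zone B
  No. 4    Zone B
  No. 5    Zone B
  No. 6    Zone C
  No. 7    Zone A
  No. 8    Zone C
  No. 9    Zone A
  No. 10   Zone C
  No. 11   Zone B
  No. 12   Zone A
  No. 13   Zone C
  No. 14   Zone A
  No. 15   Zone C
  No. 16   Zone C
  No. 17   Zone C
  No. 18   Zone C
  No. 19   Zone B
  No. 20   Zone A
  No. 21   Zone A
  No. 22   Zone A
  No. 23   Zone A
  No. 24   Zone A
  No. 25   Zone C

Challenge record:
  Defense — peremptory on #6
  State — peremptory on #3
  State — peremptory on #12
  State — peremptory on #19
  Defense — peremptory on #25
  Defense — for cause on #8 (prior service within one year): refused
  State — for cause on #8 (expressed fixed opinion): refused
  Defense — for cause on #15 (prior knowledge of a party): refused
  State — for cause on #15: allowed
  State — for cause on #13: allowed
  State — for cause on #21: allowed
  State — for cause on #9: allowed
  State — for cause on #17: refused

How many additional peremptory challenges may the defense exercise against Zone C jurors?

0

Defense peremptories so far: #6, #25 — 2 of 3 used, 1 left overall.
Against Zone C: #6, #25 — 2 used; per-zone cap 2 leaves 0.
Binding limit: min(1, 0) = 0.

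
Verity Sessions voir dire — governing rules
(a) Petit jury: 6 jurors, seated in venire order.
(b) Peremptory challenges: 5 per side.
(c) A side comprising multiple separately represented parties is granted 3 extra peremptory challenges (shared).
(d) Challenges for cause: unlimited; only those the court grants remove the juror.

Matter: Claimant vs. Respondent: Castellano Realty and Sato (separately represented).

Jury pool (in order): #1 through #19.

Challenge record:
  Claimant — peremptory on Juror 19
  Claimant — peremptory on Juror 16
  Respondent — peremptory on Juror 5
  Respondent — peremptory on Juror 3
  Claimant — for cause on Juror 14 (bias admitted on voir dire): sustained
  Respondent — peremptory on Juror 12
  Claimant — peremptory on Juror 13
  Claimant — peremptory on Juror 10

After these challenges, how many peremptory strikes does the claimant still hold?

Claimant allotment: 5.
Claimant peremptories used: #19, #16, #13, #10 — 4 (the for-cause on #14 doesn't count).
Remaining: 5 − 4 = 1.

1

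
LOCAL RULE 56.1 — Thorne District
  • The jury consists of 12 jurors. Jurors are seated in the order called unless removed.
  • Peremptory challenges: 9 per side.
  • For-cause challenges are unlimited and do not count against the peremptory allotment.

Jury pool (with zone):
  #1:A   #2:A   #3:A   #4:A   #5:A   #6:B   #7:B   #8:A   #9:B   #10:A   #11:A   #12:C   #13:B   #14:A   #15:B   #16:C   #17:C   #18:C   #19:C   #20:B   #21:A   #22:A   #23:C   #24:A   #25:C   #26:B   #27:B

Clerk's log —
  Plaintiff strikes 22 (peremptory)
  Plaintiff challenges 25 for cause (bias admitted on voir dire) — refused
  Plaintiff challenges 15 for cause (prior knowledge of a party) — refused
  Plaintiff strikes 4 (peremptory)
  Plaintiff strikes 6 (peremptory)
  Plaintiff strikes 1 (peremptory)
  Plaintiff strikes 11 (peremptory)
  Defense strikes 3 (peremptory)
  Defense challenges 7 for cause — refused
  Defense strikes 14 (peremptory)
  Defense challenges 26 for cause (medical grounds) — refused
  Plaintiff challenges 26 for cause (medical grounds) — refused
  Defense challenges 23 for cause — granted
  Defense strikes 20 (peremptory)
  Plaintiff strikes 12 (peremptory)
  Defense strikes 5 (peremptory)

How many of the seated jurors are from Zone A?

4

Removed: #1, #3, #4, #5, #6, #11, #12, #14, #20, #22, #23.
Seated jurors 1–12: #2, #7, #8, #9, #10, #13, #15, #16, #17, #18, #19, #21.
Of those, in Zone A: #2, #8, #10, #21 → 4.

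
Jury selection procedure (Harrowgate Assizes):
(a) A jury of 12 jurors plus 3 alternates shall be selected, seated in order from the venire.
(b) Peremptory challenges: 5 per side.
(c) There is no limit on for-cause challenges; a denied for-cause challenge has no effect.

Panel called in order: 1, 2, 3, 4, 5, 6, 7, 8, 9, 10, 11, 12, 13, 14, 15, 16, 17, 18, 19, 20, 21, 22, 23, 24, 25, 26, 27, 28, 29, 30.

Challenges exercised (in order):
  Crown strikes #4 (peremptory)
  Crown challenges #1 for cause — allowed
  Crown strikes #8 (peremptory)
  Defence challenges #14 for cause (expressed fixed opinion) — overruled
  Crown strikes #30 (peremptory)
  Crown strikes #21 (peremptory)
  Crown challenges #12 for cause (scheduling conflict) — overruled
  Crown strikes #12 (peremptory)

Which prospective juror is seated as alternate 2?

Removed: #1, #4, #8, #12, #21, #30. (#14 stays — for-cause denied.)
Filling seats in venire order through position 14: #2, #3, #5, #6, #7, #9, #10, #11, #13, #14, #15, #16, #17, #18.
So alternate 2 is #18.

18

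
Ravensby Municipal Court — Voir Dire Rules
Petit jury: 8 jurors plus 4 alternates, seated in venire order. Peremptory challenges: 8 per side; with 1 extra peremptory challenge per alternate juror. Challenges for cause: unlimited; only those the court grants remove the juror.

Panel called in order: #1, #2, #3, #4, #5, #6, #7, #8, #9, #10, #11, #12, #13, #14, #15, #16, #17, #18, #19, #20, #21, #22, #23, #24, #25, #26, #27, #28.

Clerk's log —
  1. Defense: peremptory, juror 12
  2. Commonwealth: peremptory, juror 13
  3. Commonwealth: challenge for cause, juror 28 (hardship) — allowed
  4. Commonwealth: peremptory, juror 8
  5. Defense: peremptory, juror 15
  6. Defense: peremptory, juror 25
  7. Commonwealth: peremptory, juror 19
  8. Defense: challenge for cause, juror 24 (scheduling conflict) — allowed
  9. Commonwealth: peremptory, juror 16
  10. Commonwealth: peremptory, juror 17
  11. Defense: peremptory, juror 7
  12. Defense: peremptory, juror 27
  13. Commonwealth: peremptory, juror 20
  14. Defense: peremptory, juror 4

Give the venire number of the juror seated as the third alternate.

Removed: #4, #7, #8, #12, #13, #15, #16, #17, #19, #20, #24, #25, #27, #28.
Filling seats in venire order through position 11: #1, #2, #3, #5, #6, #9, #10, #11, #14, #18, #21.
So alternate 3 is #21.

21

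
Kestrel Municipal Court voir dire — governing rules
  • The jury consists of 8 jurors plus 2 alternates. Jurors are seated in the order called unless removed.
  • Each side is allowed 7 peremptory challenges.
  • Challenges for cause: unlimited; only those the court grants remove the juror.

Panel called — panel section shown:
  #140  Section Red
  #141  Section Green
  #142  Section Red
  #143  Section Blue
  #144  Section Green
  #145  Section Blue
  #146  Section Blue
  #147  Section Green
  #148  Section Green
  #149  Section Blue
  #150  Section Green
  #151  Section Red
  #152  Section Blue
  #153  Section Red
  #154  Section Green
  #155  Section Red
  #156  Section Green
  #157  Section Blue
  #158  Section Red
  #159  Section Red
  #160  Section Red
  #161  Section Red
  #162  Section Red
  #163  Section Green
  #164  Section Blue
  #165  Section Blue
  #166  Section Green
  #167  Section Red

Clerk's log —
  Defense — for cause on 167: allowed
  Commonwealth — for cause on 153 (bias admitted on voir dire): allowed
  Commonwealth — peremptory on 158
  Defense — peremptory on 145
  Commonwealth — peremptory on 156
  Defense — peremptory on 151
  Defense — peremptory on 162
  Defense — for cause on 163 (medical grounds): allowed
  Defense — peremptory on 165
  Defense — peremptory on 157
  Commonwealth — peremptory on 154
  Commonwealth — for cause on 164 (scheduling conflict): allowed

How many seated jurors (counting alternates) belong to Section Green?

Removed: #145, #151, #153, #154, #156, #157, #158, #162, #163, #164, #165, #167.
Seated (10 incl. alternates): #140, #141, #142, #143, #144, #146, #147, #148, #149, #150.
Of those, in Section Green: #141, #144, #147, #148, #150 → 5.

5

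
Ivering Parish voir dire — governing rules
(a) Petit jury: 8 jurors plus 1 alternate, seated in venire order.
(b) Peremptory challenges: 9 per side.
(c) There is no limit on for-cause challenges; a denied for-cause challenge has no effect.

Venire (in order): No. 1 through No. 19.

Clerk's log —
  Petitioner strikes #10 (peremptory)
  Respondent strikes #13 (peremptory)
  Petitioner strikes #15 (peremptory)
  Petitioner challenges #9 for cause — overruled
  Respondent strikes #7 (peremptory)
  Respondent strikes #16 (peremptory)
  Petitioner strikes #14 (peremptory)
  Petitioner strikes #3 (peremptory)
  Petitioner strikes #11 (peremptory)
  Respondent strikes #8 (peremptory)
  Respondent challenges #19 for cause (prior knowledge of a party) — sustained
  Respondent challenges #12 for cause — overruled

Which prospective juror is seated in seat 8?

17

Removed: #3, #7, #8, #10, #11, #13, #14, #15, #16, #19. (#9, #12 stay — for-cause denied.)
Filling seats in venire order through position 8: #1, #2, #4, #5, #6, #9, #12, #17.
So seat 8 is #17.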